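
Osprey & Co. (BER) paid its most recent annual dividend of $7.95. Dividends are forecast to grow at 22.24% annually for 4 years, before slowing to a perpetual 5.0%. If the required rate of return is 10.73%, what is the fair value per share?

Two-stage DDM. Project D₁…D_4 at 0.2224, terminal growth 0.05, discount at r = 0.1073.
D_1 = 9.7181
D_2 = 11.8794
D_3 = 14.5214
D_4 = 17.7509
Terminal value at t=4: TV = D_5/(r−g) = 18.6384/(0.1073−0.05) = 325.2784
P₀ = 9.7181/(1+0.1073)^1 + 11.8794/(1+0.1073)^2 + 14.5214/(1+0.1073)^3 + 17.7509/(1+0.1073)^4 + 325.2784/(1+0.1073)^4 = 257.3368

$257.34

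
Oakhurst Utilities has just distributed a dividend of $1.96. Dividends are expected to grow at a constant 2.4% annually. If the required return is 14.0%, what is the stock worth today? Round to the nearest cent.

Gordon growth model: P₀ = D₁/(r − g). D₁ = 1.96 × (1 + 0.024) = 2.0070.
P₀ = 2.0070 / (0.14 − 0.024) = 2.0070 / 0.116 = 17.3021

$17.30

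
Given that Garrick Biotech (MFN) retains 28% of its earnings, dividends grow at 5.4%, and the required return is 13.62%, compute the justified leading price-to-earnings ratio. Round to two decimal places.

8.76

Payout ratio b = 1 − 0.28 = 0.72.
Justified leading P/E = b/(r−g) = 0.72/(0.1362−0.054) = 8.7591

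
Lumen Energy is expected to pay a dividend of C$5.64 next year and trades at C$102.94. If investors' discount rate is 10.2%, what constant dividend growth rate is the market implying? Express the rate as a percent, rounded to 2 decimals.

From P₀ = D₁/(r − g), the implied growth is g = r − D₁/P₀.
g = 0.102 − 5.64/102.94 = 0.102 − 0.05479 = 0.04721

4.72%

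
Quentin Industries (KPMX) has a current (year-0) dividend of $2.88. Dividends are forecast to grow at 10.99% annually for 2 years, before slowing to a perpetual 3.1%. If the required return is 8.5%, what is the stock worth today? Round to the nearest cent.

$63.50

Two-stage DDM. Project D₁…D_2 at 0.1099, terminal growth 0.031, discount at r = 0.085.
D_1 = 3.1965
D_2 = 3.5478
Terminal value at t=2: TV = D_3/(r−g) = 3.6578/(0.085−0.031) = 67.7369
P₀ = 3.1965/(1+0.085)^1 + 3.5478/(1+0.085)^2 + 67.7369/(1+0.085)^2 = 63.4992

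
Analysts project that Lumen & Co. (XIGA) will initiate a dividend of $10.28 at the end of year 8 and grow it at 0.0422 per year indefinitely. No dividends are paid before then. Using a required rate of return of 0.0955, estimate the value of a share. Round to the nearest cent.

$101.85

Deferred-dividend DDM. At t=7 the remaining stream is a growing perpetuity with first payment D_8 = 10.28.
V_7 = D_8/(r−g) = 10.28/(0.0955−0.0422) = 192.8705
P₀ = V_7/(1+r)^7 = 192.8705/(1+0.0955)^7 = 101.8543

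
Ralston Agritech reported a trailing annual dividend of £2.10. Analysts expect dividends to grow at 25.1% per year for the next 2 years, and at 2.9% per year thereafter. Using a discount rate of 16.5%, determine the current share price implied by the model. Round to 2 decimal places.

Two-stage DDM. Project D₁…D_2 at 0.251, terminal growth 0.029, discount at r = 0.165.
D_1 = 2.6271
D_2 = 3.2865
Terminal value at t=2: TV = D_3/(r−g) = 3.3818/(0.165−0.029) = 24.8663
P₀ = 2.6271/(1+0.165)^1 + 3.2865/(1+0.165)^2 + 24.8663/(1+0.165)^2 = 22.9979

£23.00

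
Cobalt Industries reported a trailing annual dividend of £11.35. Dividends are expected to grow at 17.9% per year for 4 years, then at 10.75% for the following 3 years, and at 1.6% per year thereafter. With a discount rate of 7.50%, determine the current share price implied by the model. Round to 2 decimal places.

£419.02

Three-stage DDM. Project D₁…D_7; terminal Gordon value at t=7 with g = 0.016; discount at r = 0.075.
D_1 = 13.3817
D_2 = 15.7770
D_3 = 18.6010
D_4 = 21.9306
D_5 = 24.2882
D_6 = 26.8991
D_7 = 29.7908
TV_7 = 30.2675/(0.075−0.016) = 513.0078
P₀ = Σ Dₜ/(1+r)ᵗ + TV_7/(1+r)^7 = 419.0174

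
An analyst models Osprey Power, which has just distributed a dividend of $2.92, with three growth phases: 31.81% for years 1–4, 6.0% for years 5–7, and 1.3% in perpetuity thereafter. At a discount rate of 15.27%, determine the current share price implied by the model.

$57.36

Three-stage DDM. Project D₁…D_7; terminal Gordon value at t=7 with g = 0.013; discount at r = 0.1527.
D_1 = 3.8489
D_2 = 5.0732
D_3 = 6.6869
D_4 = 8.8141
D_5 = 9.3429
D_6 = 9.9035
D_7 = 10.4977
TV_7 = 10.6342/(0.1527−0.013) = 76.1214
P₀ = Σ Dₜ/(1+r)ᵗ + TV_7/(1+r)^7 = 57.3613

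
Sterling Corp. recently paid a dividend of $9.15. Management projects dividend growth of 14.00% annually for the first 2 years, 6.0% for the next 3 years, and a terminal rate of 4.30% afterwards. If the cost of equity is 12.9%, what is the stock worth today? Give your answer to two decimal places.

Three-stage DDM. Project D₁…D_5; terminal Gordon value at t=5 with g = 0.043; discount at r = 0.129.
D_1 = 10.4310
D_2 = 11.8913
D_3 = 12.6048
D_4 = 13.3611
D_5 = 14.1628
TV_5 = 14.7718/(0.129−0.043) = 171.7648
P₀ = Σ Dₜ/(1+r)ᵗ + TV_5/(1+r)^5 = 136.9128

$136.91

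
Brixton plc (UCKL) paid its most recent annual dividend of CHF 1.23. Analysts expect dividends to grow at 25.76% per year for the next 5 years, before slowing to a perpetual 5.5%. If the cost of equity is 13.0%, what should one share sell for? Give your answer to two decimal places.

Two-stage DDM. Project D₁…D_5 at 0.2576, terminal growth 0.055, discount at r = 0.13.
D_1 = 1.5468
D_2 = 1.9453
D_3 = 2.4464
D_4 = 3.0766
D_5 = 3.8692
Terminal value at t=5: TV = D_6/(r−g) = 4.0820/(0.13−0.055) = 54.4263
P₀ = 1.5468/(1+0.13)^1 + 1.9453/(1+0.13)^2 + 2.4464/(1+0.13)^3 + 3.0766/(1+0.13)^4 + 3.8692/(1+0.13)^5 + 54.4263/(1+0.13)^5 = 38.1153

CHF 38.12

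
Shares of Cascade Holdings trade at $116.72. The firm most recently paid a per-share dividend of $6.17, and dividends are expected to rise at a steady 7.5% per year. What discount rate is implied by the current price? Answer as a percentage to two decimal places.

Rearranging the constant-growth DDM: r = D₁/P₀ + g.
D₁ = 6.17 × (1 + 0.075) = 6.6327.
r = 6.6327 / 116.72 + 0.075 = 0.05683 + 0.075 = 0.13183

13.18%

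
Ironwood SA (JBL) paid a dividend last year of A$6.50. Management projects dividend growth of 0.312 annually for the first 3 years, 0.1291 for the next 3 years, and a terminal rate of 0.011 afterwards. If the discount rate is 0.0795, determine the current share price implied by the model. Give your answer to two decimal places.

Three-stage DDM. Project D₁…D_6; terminal Gordon value at t=6 with g = 0.011; discount at r = 0.0795.
D_1 = 8.5280
D_2 = 11.1887
D_3 = 14.6796
D_4 = 16.5748
D_5 = 18.7146
D_6 = 21.1306
TV_6 = 21.3630/(0.0795−0.011) = 311.8693
P₀ = Σ Dₜ/(1+r)ᵗ + TV_6/(1+r)^6 = 264.5729

A$264.57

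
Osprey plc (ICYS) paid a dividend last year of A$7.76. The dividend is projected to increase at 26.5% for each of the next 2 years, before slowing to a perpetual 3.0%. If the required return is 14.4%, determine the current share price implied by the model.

A$103.80

Two-stage DDM. Project D₁…D_2 at 0.265, terminal growth 0.03, discount at r = 0.144.
D_1 = 9.8164
D_2 = 12.4177
Terminal value at t=2: TV = D_3/(r−g) = 12.7903/(0.144−0.03) = 112.1954
P₀ = 9.8164/(1+0.144)^1 + 12.4177/(1+0.144)^2 + 112.1954/(1+0.144)^2 = 103.7972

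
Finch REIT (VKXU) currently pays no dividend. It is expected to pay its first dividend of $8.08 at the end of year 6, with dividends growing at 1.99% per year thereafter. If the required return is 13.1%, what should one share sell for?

Deferred-dividend DDM. At t=5 the remaining stream is a growing perpetuity with first payment D_6 = 8.08.
V_5 = D_6/(r−g) = 8.08/(0.131−0.0199) = 72.7273
P₀ = V_5/(1+r)^5 = 72.7273/(1+0.131)^5 = 39.2993

$39.30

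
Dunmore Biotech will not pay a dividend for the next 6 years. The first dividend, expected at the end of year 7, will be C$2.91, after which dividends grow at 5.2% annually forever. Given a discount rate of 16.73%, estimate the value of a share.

Deferred-dividend DDM. At t=6 the remaining stream is a growing perpetuity with first payment D_7 = 2.91.
V_6 = D_7/(r−g) = 2.91/(0.1673−0.052) = 25.2385
P₀ = V_6/(1+r)^6 = 25.2385/(1+0.1673)^6 = 9.9763

C$9.98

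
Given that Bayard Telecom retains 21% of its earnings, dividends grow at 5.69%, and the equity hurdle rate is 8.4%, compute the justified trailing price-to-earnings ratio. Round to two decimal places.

Payout ratio b = 1 − 0.21 = 0.79.
Justified trailing P/E = b(1+g)/(r−g) = 0.79×(1+0.0569)/(0.084−0.0569) = 30.8100

30.81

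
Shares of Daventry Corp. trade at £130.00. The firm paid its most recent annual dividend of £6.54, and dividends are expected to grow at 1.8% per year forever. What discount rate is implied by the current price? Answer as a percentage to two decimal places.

6.92%

Rearranging the constant-growth DDM: r = D₁/P₀ + g.
D₁ = 6.54 × (1 + 0.018) = 6.6577.
r = 6.6577 / 130.00 + 0.018 = 0.05121 + 0.018 = 0.06921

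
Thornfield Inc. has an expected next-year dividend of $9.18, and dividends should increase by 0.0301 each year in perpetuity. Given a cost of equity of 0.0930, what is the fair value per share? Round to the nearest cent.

$145.95

Gordon growth model: P₀ = D₁/(r − g), with D₁ = 9.18 given directly.
P₀ = 9.1800 / (0.093 − 0.0301) = 9.1800 / 0.0629 = 145.9459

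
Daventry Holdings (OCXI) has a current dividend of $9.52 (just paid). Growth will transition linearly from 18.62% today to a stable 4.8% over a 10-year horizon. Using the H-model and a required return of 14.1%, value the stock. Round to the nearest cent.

$178.01

H-model: P₀ = D₀[(1+g_L) + H(g_S−g_L)]/(r−g_L), with H = 10/2 = 5.
P₀ = 9.52 × [(1+0.048) + 5×(0.1862−0.048)] / (0.141−0.048)
   = 9.52 × 1.7390 / 0.093 = 178.0138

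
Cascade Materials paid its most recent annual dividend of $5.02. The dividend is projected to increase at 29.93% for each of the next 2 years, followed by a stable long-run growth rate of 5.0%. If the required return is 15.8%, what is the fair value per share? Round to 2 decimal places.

Two-stage DDM. Project D₁…D_2 at 0.2993, terminal growth 0.05, discount at r = 0.158.
D_1 = 6.5225
D_2 = 8.4747
Terminal value at t=2: TV = D_3/(r−g) = 8.8984/(0.158−0.05) = 82.3926
P₀ = 6.5225/(1+0.158)^1 + 8.4747/(1+0.158)^2 + 82.3926/(1+0.158)^2 = 73.3952

$73.40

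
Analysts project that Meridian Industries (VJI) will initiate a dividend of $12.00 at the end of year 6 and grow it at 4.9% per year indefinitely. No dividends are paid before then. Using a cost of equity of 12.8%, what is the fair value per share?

Deferred-dividend DDM. At t=5 the remaining stream is a growing perpetuity with first payment D_6 = 12.00.
V_5 = D_6/(r−g) = 12.00/(0.128−0.049) = 151.8987
P₀ = V_5/(1+r)^5 = 151.8987/(1+0.128)^5 = 83.1780

$83.18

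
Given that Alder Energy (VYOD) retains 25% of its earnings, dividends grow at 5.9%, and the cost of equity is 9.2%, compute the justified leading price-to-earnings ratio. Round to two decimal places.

Payout ratio b = 1 − 0.25 = 0.75.
Justified leading P/E = b/(r−g) = 0.75/(0.092−0.059) = 22.7273

22.73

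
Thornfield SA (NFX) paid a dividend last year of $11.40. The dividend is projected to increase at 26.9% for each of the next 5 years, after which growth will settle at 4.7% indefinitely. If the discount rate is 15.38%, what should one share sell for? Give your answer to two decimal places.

Two-stage DDM. Project D₁…D_5 at 0.269, terminal growth 0.047, discount at r = 0.1538.
D_1 = 14.4666
D_2 = 18.3581
D_3 = 23.2964
D_4 = 29.5632
D_5 = 37.5157
Terminal value at t=5: TV = D_6/(r−g) = 39.2789/(0.1538−0.047) = 367.7802
P₀ = 14.4666/(1+0.1538)^1 + 18.3581/(1+0.1538)^2 + 23.2964/(1+0.1538)^3 + 29.5632/(1+0.1538)^4 + 37.5157/(1+0.1538)^5 + 367.7802/(1+0.1538)^5 = 256.3838

$256.38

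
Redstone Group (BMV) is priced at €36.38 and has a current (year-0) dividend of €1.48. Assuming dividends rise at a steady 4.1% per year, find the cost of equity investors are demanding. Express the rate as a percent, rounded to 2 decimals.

Rearranging the constant-growth DDM: r = D₁/P₀ + g.
D₁ = 1.48 × (1 + 0.041) = 1.5407.
r = 1.5407 / 36.38 + 0.041 = 0.04235 + 0.041 = 0.08335

8.33%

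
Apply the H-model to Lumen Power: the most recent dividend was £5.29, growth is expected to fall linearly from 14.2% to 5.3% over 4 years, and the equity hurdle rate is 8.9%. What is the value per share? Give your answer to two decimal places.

H-model: P₀ = D₀[(1+g_L) + H(g_S−g_L)]/(r−g_L), with H = 4/2 = 2.
P₀ = 5.29 × [(1+0.053) + 2×(0.142−0.053)] / (0.089−0.053)
   = 5.29 × 1.2310 / 0.036 = 180.8886

£180.89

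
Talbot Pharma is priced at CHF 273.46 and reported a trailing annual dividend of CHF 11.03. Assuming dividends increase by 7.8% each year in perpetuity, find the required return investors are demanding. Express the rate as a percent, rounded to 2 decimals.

12.15%

Rearranging the constant-growth DDM: r = D₁/P₀ + g.
D₁ = 11.03 × (1 + 0.078) = 11.8903.
r = 11.8903 / 273.46 + 0.078 = 0.04348 + 0.078 = 0.12148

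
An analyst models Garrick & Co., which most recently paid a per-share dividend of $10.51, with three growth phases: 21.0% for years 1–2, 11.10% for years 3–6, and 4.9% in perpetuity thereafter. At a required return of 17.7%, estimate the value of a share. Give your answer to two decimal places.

Three-stage DDM. Project D₁…D_6; terminal Gordon value at t=6 with g = 0.049; discount at r = 0.177.
D_1 = 12.7171
D_2 = 15.3877
D_3 = 17.0957
D_4 = 18.9934
D_5 = 21.1016
D_6 = 23.4439
TV_6 = 24.5926/(0.177−0.049) = 192.1300
P₀ = Σ Dₜ/(1+r)ᵗ + TV_6/(1+r)^6 = 132.7201

$132.72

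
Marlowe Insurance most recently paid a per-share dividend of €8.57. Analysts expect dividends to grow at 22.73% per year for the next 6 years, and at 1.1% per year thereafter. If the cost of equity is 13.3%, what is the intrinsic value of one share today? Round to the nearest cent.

Two-stage DDM. Project D₁…D_6 at 0.2273, terminal growth 0.011, discount at r = 0.133.
D_1 = 10.5180
D_2 = 12.9087
D_3 = 15.8428
D_4 = 19.4439
D_5 = 23.8635
D_6 = 29.2877
Terminal value at t=6: TV = D_7/(r−g) = 29.6099/(0.133−0.011) = 242.7038
P₀ = 10.5180/(1+0.133)^1 + 12.9087/(1+0.133)^2 + 15.8428/(1+0.133)^3 + 19.4439/(1+0.133)^4 + 23.8635/(1+0.133)^5 + 29.2877/(1+0.133)^6 + 242.7038/(1+0.133)^6 = 183.3939

€183.39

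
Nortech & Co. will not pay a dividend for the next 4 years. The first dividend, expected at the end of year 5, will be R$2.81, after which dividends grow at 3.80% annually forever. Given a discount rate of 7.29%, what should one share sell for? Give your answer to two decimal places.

Deferred-dividend DDM. At t=4 the remaining stream is a growing perpetuity with first payment D_5 = 2.81.
V_4 = D_5/(r−g) = 2.81/(0.0729−0.038) = 80.5158
P₀ = V_4/(1+r)^4 = 80.5158/(1+0.0729)^4 = 60.7637

R$60.76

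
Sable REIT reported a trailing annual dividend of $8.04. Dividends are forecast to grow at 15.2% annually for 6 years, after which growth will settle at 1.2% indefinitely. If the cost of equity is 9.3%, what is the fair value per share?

$195.92

Two-stage DDM. Project D₁…D_6 at 0.152, terminal growth 0.012, discount at r = 0.093.
D_1 = 9.2621
D_2 = 10.6699
D_3 = 12.2917
D_4 = 14.1601
D_5 = 16.3124
D_6 = 18.7919
Terminal value at t=6: TV = D_7/(r−g) = 19.0174/(0.093−0.012) = 234.7829
P₀ = 9.2621/(1+0.093)^1 + 10.6699/(1+0.093)^2 + 12.2917/(1+0.093)^3 + 14.1601/(1+0.093)^4 + 16.3124/(1+0.093)^5 + 18.7919/(1+0.093)^6 + 234.7829/(1+0.093)^6 = 195.9233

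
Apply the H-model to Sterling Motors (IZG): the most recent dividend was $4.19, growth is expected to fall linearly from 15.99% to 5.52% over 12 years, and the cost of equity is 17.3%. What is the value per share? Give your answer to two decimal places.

$59.88

H-model: P₀ = D₀[(1+g_L) + H(g_S−g_L)]/(r−g_L), with H = 12/2 = 6.
P₀ = 4.19 × [(1+0.0552) + 6×(0.1599−0.0552)] / (0.173−0.0552)
   = 4.19 × 1.6834 / 0.1178 = 59.8765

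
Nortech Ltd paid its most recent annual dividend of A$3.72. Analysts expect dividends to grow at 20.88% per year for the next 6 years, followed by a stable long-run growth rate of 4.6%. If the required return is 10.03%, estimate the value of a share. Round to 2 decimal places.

A$157.41

Two-stage DDM. Project D₁…D_6 at 0.2088, terminal growth 0.046, discount at r = 0.1003.
D_1 = 4.4967
D_2 = 5.4357
D_3 = 6.5706
D_4 = 7.9426
D_5 = 9.6010
D_6 = 11.6057
Terminal value at t=6: TV = D_7/(r−g) = 12.1395/(0.1003−0.046) = 223.5638
P₀ = 4.4967/(1+0.1003)^1 + 5.4357/(1+0.1003)^2 + 6.5706/(1+0.1003)^3 + 7.9426/(1+0.1003)^4 + 9.6010/(1+0.1003)^5 + 11.6057/(1+0.1003)^6 + 223.5638/(1+0.1003)^6 = 157.4115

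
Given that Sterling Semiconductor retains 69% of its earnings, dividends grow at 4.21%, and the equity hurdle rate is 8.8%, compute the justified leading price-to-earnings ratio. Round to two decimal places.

Payout ratio b = 1 − 0.69 = 0.31.
Justified leading P/E = b/(r−g) = 0.31/(0.088−0.0421) = 6.7538

6.75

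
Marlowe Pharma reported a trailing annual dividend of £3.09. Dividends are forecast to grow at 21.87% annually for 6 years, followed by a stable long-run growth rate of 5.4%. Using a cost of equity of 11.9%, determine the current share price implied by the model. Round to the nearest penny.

Two-stage DDM. Project D₁…D_6 at 0.2187, terminal growth 0.054, discount at r = 0.119.
D_1 = 3.7658
D_2 = 4.5894
D_3 = 5.5931
D_4 = 6.8163
D_5 = 8.3070
D_6 = 10.1237
Terminal value at t=6: TV = D_7/(r−g) = 10.6704/(0.119−0.054) = 164.1597
P₀ = 3.7658/(1+0.119)^1 + 4.5894/(1+0.119)^2 + 5.5931/(1+0.119)^3 + 6.8163/(1+0.119)^4 + 8.3070/(1+0.119)^5 + 10.1237/(1+0.119)^6 + 164.1597/(1+0.119)^6 = 108.8761

£108.88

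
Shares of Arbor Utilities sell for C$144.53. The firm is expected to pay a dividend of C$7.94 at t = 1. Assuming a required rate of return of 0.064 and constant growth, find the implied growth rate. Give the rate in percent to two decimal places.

From P₀ = D₁/(r − g), the implied growth is g = r − D₁/P₀.
g = 0.064 − 7.94/144.53 = 0.064 − 0.05494 = 0.00906

0.91%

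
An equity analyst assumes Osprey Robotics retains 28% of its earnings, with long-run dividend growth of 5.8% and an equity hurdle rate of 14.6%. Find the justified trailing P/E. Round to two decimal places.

Payout ratio b = 1 − 0.28 = 0.72.
Justified trailing P/E = b(1+g)/(r−g) = 0.72×(1+0.058)/(0.146−0.058) = 8.6564

8.66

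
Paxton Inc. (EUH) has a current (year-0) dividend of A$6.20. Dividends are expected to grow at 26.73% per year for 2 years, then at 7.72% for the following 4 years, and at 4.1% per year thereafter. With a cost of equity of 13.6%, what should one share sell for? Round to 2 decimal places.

Three-stage DDM. Project D₁…D_6; terminal Gordon value at t=6 with g = 0.041; discount at r = 0.136.
D_1 = 7.8573
D_2 = 9.9575
D_3 = 10.7262
D_4 = 11.5543
D_5 = 12.4463
D_6 = 13.4071
TV_6 = 13.9568/(0.136−0.041) = 146.9140
P₀ = Σ Dₜ/(1+r)ᵗ + TV_6/(1+r)^6 = 110.0629

A$110.06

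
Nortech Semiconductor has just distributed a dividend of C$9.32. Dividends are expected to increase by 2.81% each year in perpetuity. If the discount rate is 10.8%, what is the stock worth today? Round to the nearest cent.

C$119.92

Gordon growth model: P₀ = D₁/(r − g). D₁ = 9.32 × (1 + 0.0281) = 9.5819.
P₀ = 9.5819 / (0.108 − 0.0281) = 9.5819 / 0.0799 = 119.9236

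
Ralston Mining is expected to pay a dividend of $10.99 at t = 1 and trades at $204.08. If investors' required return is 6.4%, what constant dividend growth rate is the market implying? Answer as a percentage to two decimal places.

From P₀ = D₁/(r − g), the implied growth is g = r − D₁/P₀.
g = 0.064 − 10.99/204.08 = 0.064 − 0.05385 = 0.01015

1.01%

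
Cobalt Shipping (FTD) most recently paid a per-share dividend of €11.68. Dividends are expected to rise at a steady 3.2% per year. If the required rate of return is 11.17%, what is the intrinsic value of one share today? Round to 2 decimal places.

€151.24

Gordon growth model: P₀ = D₁/(r − g). D₁ = 11.68 × (1 + 0.032) = 12.0538.
P₀ = 12.0538 / (0.1117 − 0.032) = 12.0538 / 0.0797 = 151.2391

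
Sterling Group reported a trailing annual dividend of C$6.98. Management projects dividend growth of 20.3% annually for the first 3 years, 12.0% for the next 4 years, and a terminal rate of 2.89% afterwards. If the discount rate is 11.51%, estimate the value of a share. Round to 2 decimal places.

C$166.32

Three-stage DDM. Project D₁…D_7; terminal Gordon value at t=7 with g = 0.0289; discount at r = 0.1151.
D_1 = 8.3969
D_2 = 10.1015
D_3 = 12.1521
D_4 = 13.6104
D_5 = 15.2436
D_6 = 17.0729
D_7 = 19.1216
TV_7 = 19.6742/(0.1151−0.0289) = 228.2392
P₀ = Σ Dₜ/(1+r)ᵗ + TV_7/(1+r)^7 = 166.3234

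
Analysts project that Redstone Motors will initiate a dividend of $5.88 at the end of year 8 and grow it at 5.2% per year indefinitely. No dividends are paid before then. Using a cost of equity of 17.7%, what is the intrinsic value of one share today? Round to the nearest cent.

$15.03

Deferred-dividend DDM. At t=7 the remaining stream is a growing perpetuity with first payment D_8 = 5.88.
V_7 = D_8/(r−g) = 5.88/(0.177−0.052) = 47.0400
P₀ = V_7/(1+r)^7 = 47.0400/(1+0.177)^7 = 15.0325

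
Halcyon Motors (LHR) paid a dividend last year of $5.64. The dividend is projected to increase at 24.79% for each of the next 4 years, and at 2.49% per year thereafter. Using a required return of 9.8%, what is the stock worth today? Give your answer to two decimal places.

Two-stage DDM. Project D₁…D_4 at 0.2479, terminal growth 0.0249, discount at r = 0.098.
D_1 = 7.0382
D_2 = 8.7829
D_3 = 10.9602
D_4 = 13.6772
Terminal value at t=4: TV = D_5/(r−g) = 14.0178/(0.098−0.0249) = 191.7619
P₀ = 7.0382/(1+0.098)^1 + 8.7829/(1+0.098)^2 + 10.9602/(1+0.098)^3 + 13.6772/(1+0.098)^4 + 191.7619/(1+0.098)^4 = 163.3175

$163.32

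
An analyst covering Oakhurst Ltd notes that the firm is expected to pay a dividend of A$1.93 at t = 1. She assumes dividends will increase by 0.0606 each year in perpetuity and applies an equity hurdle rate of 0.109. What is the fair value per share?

Gordon growth model: P₀ = D₁/(r − g), with D₁ = 1.93 given directly.
P₀ = 1.9300 / (0.109 − 0.0606) = 1.9300 / 0.0484 = 39.8760

A$39.88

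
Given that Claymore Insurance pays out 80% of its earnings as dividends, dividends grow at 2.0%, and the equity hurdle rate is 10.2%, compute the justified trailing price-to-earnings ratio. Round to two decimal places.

Justified trailing P/E = b(1+g)/(r−g) = 0.80×(1+0.02)/(0.102−0.02) = 9.9512

9.95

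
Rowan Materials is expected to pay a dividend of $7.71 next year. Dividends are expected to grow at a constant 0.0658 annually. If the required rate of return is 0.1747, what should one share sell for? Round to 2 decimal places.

$70.80

Gordon growth model: P₀ = D₁/(r − g), with D₁ = 7.71 given directly.
P₀ = 7.7100 / (0.1747 − 0.0658) = 7.7100 / 0.1089 = 70.7989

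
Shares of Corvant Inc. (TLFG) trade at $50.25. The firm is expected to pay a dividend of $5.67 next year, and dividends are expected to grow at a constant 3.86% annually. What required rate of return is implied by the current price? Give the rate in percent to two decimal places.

Rearranging the constant-growth DDM: r = D₁/P₀ + g.
r = 5.6700 / 50.25 + 0.0386 = 0.11284 + 0.0386 = 0.15144

15.14%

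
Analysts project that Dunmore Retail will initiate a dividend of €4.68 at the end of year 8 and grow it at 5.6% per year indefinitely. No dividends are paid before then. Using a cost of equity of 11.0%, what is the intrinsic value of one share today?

€41.74

Deferred-dividend DDM. At t=7 the remaining stream is a growing perpetuity with first payment D_8 = 4.68.
V_7 = D_8/(r−g) = 4.68/(0.11−0.056) = 86.6667
P₀ = V_7/(1+r)^7 = 86.6667/(1+0.11)^7 = 41.7437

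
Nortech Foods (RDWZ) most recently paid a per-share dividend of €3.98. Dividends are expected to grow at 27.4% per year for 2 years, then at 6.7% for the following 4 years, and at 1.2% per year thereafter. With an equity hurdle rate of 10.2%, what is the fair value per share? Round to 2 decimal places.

€82.13

Three-stage DDM. Project D₁…D_6; terminal Gordon value at t=6 with g = 0.012; discount at r = 0.102.
D_1 = 5.0705
D_2 = 6.4598
D_3 = 6.8927
D_4 = 7.3545
D_5 = 7.8472
D_6 = 8.3730
TV_6 = 8.4734/(0.102−0.012) = 94.1494
P₀ = Σ Dₜ/(1+r)ᵗ + TV_6/(1+r)^6 = 82.1301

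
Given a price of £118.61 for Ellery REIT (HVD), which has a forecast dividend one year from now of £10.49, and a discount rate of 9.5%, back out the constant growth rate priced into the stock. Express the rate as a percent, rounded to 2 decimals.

From P₀ = D₁/(r − g), the implied growth is g = r − D₁/P₀.
g = 0.095 − 10.49/118.61 = 0.095 − 0.08844 = 0.00656

0.66%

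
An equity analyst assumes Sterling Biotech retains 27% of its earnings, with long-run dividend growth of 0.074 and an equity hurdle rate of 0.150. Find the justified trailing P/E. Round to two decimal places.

Payout ratio b = 1 − 0.27 = 0.73.
Justified trailing P/E = b(1+g)/(r−g) = 0.73×(1+0.074)/(0.15−0.074) = 10.3161

10.32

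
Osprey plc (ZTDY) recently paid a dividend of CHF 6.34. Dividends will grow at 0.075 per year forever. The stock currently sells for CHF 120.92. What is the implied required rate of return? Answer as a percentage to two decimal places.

13.14%

Rearranging the constant-growth DDM: r = D₁/P₀ + g.
D₁ = 6.34 × (1 + 0.075) = 6.8155.
r = 6.8155 / 120.92 + 0.075 = 0.05636 + 0.075 = 0.13136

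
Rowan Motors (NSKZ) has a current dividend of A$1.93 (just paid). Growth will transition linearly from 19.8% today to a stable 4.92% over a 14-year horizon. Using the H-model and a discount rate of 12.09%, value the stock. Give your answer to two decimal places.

A$56.28

H-model: P₀ = D₀[(1+g_L) + H(g_S−g_L)]/(r−g_L), with H = 14/2 = 7.
P₀ = 1.93 × [(1+0.0492) + 7×(0.198−0.0492)] / (0.1209−0.0492)
   = 1.93 × 2.0908 / 0.0717 = 56.2796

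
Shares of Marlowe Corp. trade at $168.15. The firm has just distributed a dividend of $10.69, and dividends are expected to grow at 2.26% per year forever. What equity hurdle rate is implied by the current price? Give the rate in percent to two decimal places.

8.76%

Rearranging the constant-growth DDM: r = D₁/P₀ + g.
D₁ = 10.69 × (1 + 0.0226) = 10.9316.
r = 10.9316 / 168.15 + 0.0226 = 0.06501 + 0.0226 = 0.08761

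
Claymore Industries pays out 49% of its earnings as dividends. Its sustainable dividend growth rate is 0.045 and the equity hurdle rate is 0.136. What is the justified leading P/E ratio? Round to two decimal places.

5.38

Justified leading P/E = b/(r−g) = 0.49/(0.136−0.045) = 5.3846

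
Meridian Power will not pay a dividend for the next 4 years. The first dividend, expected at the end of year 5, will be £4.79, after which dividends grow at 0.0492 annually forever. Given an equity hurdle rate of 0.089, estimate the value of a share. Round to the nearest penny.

Deferred-dividend DDM. At t=4 the remaining stream is a growing perpetuity with first payment D_5 = 4.79.
V_4 = D_5/(r−g) = 4.79/(0.089−0.0492) = 120.3518
P₀ = V_4/(1+r)^4 = 120.3518/(1+0.089)^4 = 85.5738

£85.57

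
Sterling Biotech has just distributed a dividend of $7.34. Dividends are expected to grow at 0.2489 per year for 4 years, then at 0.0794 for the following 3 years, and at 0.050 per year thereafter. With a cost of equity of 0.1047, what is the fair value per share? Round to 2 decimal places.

Three-stage DDM. Project D₁…D_7; terminal Gordon value at t=7 with g = 0.05; discount at r = 0.1047.
D_1 = 9.1669
D_2 = 11.4486
D_3 = 14.2981
D_4 = 17.8569
D_5 = 19.2748
D_6 = 20.8052
D_7 = 22.4571
TV_7 = 23.5800/(0.1047−0.05) = 431.0781
P₀ = Σ Dₜ/(1+r)ᵗ + TV_7/(1+r)^7 = 289.3304

$289.33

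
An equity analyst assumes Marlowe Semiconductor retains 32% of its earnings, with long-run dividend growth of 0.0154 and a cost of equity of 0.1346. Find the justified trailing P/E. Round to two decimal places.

Payout ratio b = 1 − 0.32 = 0.68.
Justified trailing P/E = b(1+g)/(r−g) = 0.68×(1+0.0154)/(0.1346−0.0154) = 5.7926

5.79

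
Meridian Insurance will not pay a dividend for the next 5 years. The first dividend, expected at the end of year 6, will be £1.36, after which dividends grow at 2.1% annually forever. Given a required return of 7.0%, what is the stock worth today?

Deferred-dividend DDM. At t=5 the remaining stream is a growing perpetuity with first payment D_6 = 1.36.
V_5 = D_6/(r−g) = 1.36/(0.07−0.021) = 27.7551
P₀ = V_5/(1+r)^5 = 27.7551/(1+0.07)^5 = 19.7890

£19.79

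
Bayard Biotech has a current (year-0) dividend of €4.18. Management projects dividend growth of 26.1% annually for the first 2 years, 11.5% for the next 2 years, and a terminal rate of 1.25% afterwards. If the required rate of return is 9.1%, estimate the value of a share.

Three-stage DDM. Project D₁…D_4; terminal Gordon value at t=4 with g = 0.0125; discount at r = 0.091.
D_1 = 5.2710
D_2 = 6.6467
D_3 = 7.4111
D_4 = 8.2634
TV_4 = 8.3666/(0.091−0.0125) = 106.5814
P₀ = Σ Dₜ/(1+r)ᵗ + TV_4/(1+r)^4 = 97.1835

€97.18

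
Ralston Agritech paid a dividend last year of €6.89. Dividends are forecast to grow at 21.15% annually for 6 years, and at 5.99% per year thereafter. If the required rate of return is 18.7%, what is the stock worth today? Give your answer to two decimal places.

Two-stage DDM. Project D₁…D_6 at 0.2115, terminal growth 0.0599, discount at r = 0.187.
D_1 = 8.3472
D_2 = 10.1127
D_3 = 12.2515
D_4 = 14.8427
D_5 = 17.9819
D_6 = 21.7851
Terminal value at t=6: TV = D_7/(r−g) = 23.0900/(0.187−0.0599) = 181.6683
P₀ = 8.3472/(1+0.187)^1 + 10.1127/(1+0.187)^2 + 12.2515/(1+0.187)^3 + 14.8427/(1+0.187)^4 + 17.9819/(1+0.187)^5 + 21.7851/(1+0.187)^6 + 181.6683/(1+0.187)^6 = 109.3807

€109.38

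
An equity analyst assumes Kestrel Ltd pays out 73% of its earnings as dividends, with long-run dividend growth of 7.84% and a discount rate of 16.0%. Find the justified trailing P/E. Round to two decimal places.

9.65

Justified trailing P/E = b(1+g)/(r−g) = 0.73×(1+0.0784)/(0.16−0.0784) = 9.6475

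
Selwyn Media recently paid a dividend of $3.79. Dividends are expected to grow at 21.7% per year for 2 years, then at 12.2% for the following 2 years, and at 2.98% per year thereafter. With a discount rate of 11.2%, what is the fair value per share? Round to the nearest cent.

$75.79

Three-stage DDM. Project D₁…D_4; terminal Gordon value at t=4 with g = 0.0298; discount at r = 0.112.
D_1 = 4.6124
D_2 = 5.6133
D_3 = 6.2982
D_4 = 7.0665
TV_4 = 7.2771/(0.112−0.0298) = 88.5293
P₀ = Σ Dₜ/(1+r)ᵗ + TV_4/(1+r)^4 = 75.7879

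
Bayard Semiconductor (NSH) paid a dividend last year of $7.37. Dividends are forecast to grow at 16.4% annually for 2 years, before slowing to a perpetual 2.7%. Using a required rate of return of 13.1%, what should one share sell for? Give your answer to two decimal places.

$92.48

Two-stage DDM. Project D₁…D_2 at 0.164, terminal growth 0.027, discount at r = 0.131.
D_1 = 8.5787
D_2 = 9.9856
Terminal value at t=2: TV = D_3/(r−g) = 10.2552/(0.131−0.027) = 98.6076
P₀ = 8.5787/(1+0.131)^1 + 9.9856/(1+0.131)^2 + 98.6076/(1+0.131)^2 = 92.4791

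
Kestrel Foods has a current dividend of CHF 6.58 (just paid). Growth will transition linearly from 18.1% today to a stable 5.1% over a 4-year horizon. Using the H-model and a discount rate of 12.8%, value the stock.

CHF 112.03

H-model: P₀ = D₀[(1+g_L) + H(g_S−g_L)]/(r−g_L), with H = 4/2 = 2.
P₀ = 6.58 × [(1+0.051) + 2×(0.181−0.051)] / (0.128−0.051)
   = 6.58 × 1.3110 / 0.077 = 112.0309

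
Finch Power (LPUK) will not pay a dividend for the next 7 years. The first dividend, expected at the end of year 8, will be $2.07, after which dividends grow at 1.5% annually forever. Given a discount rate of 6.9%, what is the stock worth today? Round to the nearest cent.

Deferred-dividend DDM. At t=7 the remaining stream is a growing perpetuity with first payment D_8 = 2.07.
V_7 = D_8/(r−g) = 2.07/(0.069−0.015) = 38.3333
P₀ = V_7/(1+r)^7 = 38.3333/(1+0.069)^7 = 24.0288

$24.03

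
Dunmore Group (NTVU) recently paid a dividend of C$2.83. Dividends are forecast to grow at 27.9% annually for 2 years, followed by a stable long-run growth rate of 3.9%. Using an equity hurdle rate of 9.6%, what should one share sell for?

Two-stage DDM. Project D₁…D_2 at 0.279, terminal growth 0.039, discount at r = 0.096.
D_1 = 3.6196
D_2 = 4.6294
Terminal value at t=2: TV = D_3/(r−g) = 4.8100/(0.096−0.039) = 84.3856
P₀ = 3.6196/(1+0.096)^1 + 4.6294/(1+0.096)^2 + 84.3856/(1+0.096)^2 = 77.4066

C$77.41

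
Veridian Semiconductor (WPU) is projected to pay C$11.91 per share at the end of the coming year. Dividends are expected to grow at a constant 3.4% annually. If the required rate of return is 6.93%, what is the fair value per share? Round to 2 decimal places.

C$337.39

Gordon growth model: P₀ = D₁/(r − g), with D₁ = 11.91 given directly.
P₀ = 11.9100 / (0.0693 − 0.034) = 11.9100 / 0.0353 = 337.3938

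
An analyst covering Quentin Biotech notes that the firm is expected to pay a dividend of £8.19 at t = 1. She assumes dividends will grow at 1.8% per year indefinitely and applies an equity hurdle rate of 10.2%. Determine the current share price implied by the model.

£97.50

Gordon growth model: P₀ = D₁/(r − g), with D₁ = 8.19 given directly.
P₀ = 8.1900 / (0.102 − 0.018) = 8.1900 / 0.084 = 97.5000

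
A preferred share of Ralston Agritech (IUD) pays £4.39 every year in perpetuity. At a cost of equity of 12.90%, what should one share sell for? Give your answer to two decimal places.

Zero-growth DDM (perpetuity): P₀ = D/r = 4.39 / 0.129 = 34.0310

£34.03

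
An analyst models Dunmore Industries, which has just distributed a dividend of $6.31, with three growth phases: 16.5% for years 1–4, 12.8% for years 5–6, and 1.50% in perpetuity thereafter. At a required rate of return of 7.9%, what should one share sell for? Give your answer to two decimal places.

$197.65

Three-stage DDM. Project D₁…D_6; terminal Gordon value at t=6 with g = 0.015; discount at r = 0.079.
D_1 = 7.3511
D_2 = 8.5641
D_3 = 9.9772
D_4 = 11.6234
D_5 = 13.1112
D_6 = 14.7894
TV_6 = 15.0113/(0.079−0.015) = 234.5510
P₀ = Σ Dₜ/(1+r)ᵗ + TV_6/(1+r)^6 = 197.6536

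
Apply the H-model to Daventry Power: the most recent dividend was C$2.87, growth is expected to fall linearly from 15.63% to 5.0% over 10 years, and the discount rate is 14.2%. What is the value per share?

C$49.34

H-model: P₀ = D₀[(1+g_L) + H(g_S−g_L)]/(r−g_L), with H = 10/2 = 5.
P₀ = 2.87 × [(1+0.05) + 5×(0.1563−0.05)] / (0.142−0.05)
   = 2.87 × 1.5815 / 0.092 = 49.3359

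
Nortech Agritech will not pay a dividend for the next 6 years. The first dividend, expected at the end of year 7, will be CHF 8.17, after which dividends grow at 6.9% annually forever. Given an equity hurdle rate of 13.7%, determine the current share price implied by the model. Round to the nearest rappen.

CHF 55.61

Deferred-dividend DDM. At t=6 the remaining stream is a growing perpetuity with first payment D_7 = 8.17.
V_6 = D_7/(r−g) = 8.17/(0.137−0.069) = 120.1471
P₀ = V_6/(1+r)^6 = 120.1471/(1+0.137)^6 = 55.6097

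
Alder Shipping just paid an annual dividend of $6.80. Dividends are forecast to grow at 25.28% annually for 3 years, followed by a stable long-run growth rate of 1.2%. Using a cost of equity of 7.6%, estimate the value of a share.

$197.58

Two-stage DDM. Project D₁…D_3 at 0.2528, terminal growth 0.012, discount at r = 0.076.
D_1 = 8.5190
D_2 = 10.6727
D_3 = 13.3707
Terminal value at t=3: TV = D_4/(r−g) = 13.5311/(0.076−0.012) = 211.4242
P₀ = 8.5190/(1+0.076)^1 + 10.6727/(1+0.076)^2 + 13.3707/(1+0.076)^3 + 211.4242/(1+0.076)^3 = 197.5825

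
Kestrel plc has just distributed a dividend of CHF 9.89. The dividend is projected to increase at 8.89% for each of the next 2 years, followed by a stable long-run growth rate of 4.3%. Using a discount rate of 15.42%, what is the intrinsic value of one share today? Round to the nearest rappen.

CHF 100.70

Two-stage DDM. Project D₁…D_2 at 0.0889, terminal growth 0.043, discount at r = 0.1542.
D_1 = 10.7692
D_2 = 11.7266
Terminal value at t=2: TV = D_3/(r−g) = 12.2308/(0.1542−0.043) = 109.9896
P₀ = 10.7692/(1+0.1542)^1 + 11.7266/(1+0.1542)^2 + 109.9896/(1+0.1542)^2 = 100.6968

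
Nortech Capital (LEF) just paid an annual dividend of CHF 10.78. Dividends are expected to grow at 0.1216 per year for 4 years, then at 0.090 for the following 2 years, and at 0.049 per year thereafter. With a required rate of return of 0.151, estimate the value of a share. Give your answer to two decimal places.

Three-stage DDM. Project D₁…D_6; terminal Gordon value at t=6 with g = 0.049; discount at r = 0.151.
D_1 = 12.0908
D_2 = 13.5611
D_3 = 15.2101
D_4 = 17.0597
D_5 = 18.5950
D_6 = 20.2686
TV_6 = 21.2618/(0.151−0.049) = 208.4486
P₀ = Σ Dₜ/(1+r)ᵗ + TV_6/(1+r)^6 = 148.0073

CHF 148.01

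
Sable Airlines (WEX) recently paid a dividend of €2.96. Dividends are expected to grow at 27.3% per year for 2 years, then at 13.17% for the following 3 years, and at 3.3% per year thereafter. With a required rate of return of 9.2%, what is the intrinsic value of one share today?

Three-stage DDM. Project D₁…D_5; terminal Gordon value at t=5 with g = 0.033; discount at r = 0.092.
D_1 = 3.7681
D_2 = 4.7968
D_3 = 5.4285
D_4 = 6.1434
D_5 = 6.9525
TV_5 = 7.1820/(0.092−0.033) = 121.7281
P₀ = Σ Dₜ/(1+r)ᵗ + TV_5/(1+r)^5 = 98.8329

€98.83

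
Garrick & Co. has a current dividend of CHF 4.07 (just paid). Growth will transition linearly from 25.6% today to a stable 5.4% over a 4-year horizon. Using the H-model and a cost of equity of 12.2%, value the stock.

H-model: P₀ = D₀[(1+g_L) + H(g_S−g_L)]/(r−g_L), with H = 4/2 = 2.
P₀ = 4.07 × [(1+0.054) + 2×(0.256−0.054)] / (0.122−0.054)
   = 4.07 × 1.4580 / 0.068 = 87.2656

CHF 87.27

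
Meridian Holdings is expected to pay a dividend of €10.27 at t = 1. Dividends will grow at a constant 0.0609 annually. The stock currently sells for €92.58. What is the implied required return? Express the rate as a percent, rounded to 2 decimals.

Rearranging the constant-growth DDM: r = D₁/P₀ + g.
r = 10.2700 / 92.58 + 0.0609 = 0.11093 + 0.0609 = 0.17183

17.18%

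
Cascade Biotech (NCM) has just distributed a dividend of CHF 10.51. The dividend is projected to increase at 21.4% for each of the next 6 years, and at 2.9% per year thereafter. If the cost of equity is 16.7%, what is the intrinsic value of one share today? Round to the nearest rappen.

CHF 171.89

Two-stage DDM. Project D₁…D_6 at 0.214, terminal growth 0.029, discount at r = 0.167.
D_1 = 12.7591
D_2 = 15.4896
D_3 = 18.8044
D_4 = 22.8285
D_5 = 27.7138
D_6 = 33.6446
Terminal value at t=6: TV = D_7/(r−g) = 34.6203/(0.167−0.029) = 250.8714
P₀ = 12.7591/(1+0.167)^1 + 15.4896/(1+0.167)^2 + 18.8044/(1+0.167)^3 + 22.8285/(1+0.167)^4 + 27.7138/(1+0.167)^5 + 33.6446/(1+0.167)^6 + 250.8714/(1+0.167)^6 = 171.8877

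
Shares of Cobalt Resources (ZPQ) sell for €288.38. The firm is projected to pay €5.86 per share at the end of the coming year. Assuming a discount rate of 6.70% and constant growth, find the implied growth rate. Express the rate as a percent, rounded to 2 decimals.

From P₀ = D₁/(r − g), the implied growth is g = r − D₁/P₀.
g = 0.067 − 5.86/288.38 = 0.067 − 0.02032 = 0.04668

4.67%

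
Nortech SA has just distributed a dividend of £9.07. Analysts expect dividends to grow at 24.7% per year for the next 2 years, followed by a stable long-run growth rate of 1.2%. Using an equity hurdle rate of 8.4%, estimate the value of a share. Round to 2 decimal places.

£191.14

Two-stage DDM. Project D₁…D_2 at 0.247, terminal growth 0.012, discount at r = 0.084.
D_1 = 11.3103
D_2 = 14.1039
Terminal value at t=2: TV = D_3/(r−g) = 14.2732/(0.084−0.012) = 198.2386
P₀ = 11.3103/(1+0.084)^1 + 14.1039/(1+0.084)^2 + 198.2386/(1+0.084)^2 = 191.1423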